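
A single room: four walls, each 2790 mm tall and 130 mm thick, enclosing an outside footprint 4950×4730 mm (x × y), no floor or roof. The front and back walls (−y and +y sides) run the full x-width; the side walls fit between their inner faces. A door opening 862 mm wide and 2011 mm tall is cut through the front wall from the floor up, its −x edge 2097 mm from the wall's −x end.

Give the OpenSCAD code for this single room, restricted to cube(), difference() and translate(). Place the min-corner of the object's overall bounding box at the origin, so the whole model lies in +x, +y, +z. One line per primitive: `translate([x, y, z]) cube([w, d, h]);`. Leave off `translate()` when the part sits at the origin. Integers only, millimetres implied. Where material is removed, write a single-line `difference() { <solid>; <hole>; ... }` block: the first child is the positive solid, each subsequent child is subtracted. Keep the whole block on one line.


difference() { cube([4950, 130, 2790]); translate([2097, 0, 0]) cube([862, 130, 2011]); }
translate([0, 4600, 0]) cube([4950, 130, 2790]);
translate([0, 130, 0]) cube([130, 4470, 2790]);
translate([4820, 130, 0]) cube([130, 4470, 2790]);


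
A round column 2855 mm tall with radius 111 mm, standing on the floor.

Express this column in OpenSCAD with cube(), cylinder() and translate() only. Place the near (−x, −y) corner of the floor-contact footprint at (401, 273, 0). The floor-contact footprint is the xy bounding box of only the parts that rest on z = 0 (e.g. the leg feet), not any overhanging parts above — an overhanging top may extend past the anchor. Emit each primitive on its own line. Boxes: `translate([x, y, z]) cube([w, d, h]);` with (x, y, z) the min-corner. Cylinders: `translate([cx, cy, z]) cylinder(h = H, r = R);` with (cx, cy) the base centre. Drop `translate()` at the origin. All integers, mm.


translate([512, 384, 0]) cylinder(h = 2855, r = 111);


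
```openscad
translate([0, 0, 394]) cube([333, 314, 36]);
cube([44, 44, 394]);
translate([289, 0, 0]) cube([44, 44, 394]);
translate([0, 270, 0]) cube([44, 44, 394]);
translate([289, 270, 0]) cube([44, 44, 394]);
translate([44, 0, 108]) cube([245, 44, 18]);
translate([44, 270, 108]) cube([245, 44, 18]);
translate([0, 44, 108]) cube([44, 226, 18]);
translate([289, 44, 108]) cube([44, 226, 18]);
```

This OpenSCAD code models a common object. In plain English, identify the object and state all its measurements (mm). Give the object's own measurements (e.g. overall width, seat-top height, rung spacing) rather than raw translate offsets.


A four-legged stool. The seat is a 333×314×36 mm slab whose top surface is at z = 430 mm; four square legs, each 44×44 mm in cross-section, run from the floor (z = 0) to the underside of the seat, each flush with a corner of the seat. Four stretchers, 44 mm wide and 18 mm tall, connect adjacent legs with their undersides at z = 108 mm, each running between the inner faces of the legs it joins and aligned with the legs' outer faces on the other axis.


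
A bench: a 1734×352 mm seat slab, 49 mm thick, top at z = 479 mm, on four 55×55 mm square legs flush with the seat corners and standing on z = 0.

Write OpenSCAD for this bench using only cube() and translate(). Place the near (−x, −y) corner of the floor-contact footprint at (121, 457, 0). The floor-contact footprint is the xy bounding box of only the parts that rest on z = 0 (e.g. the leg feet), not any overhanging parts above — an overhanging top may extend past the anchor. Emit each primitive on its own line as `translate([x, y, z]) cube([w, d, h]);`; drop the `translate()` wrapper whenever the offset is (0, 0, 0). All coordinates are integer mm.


translate([121, 457, 430]) cube([1734, 352, 49]);
translate([121, 457, 0]) cube([55, 55, 430]);
translate([121, 754, 0]) cube([55, 55, 430]);
translate([1800, 457, 0]) cube([55, 55, 430]);
translate([1800, 754, 0]) cube([55, 55, 430]);


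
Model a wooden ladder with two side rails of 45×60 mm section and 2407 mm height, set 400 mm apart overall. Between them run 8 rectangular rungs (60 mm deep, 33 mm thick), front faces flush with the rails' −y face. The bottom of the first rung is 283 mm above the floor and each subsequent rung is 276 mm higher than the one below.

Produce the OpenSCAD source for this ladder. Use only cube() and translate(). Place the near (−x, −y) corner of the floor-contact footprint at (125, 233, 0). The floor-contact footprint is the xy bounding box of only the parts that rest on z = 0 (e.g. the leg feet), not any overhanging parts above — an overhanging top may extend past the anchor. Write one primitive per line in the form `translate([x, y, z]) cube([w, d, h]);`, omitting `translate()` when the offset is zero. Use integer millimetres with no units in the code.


translate([125, 233, 0]) cube([45, 60, 2407]);
translate([480, 233, 0]) cube([45, 60, 2407]);
translate([170, 233, 283]) cube([310, 60, 33]);
translate([170, 233, 559]) cube([310, 60, 33]);
translate([170, 233, 835]) cube([310, 60, 33]);
translate([170, 233, 1111]) cube([310, 60, 33]);
translate([170, 233, 1387]) cube([310, 60, 33]);
translate([170, 233, 1663]) cube([310, 60, 33]);
translate([170, 233, 1939]) cube([310, 60, 33]);
translate([170, 233, 2215]) cube([310, 60, 33]);


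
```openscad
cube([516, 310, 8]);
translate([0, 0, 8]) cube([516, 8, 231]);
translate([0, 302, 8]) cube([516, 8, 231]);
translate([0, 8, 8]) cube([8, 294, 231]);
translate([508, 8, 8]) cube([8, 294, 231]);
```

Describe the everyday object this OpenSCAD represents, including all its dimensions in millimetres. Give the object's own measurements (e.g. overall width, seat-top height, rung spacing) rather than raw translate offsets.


An open-topped rectangular box: outside dimensions 516×310×239 mm, with a uniform wall and base thickness of 8 mm. The base is a full 516×310 slab on the floor; four walls sit on top of the base. The front and back walls (the −y and +y sides) span the full width; the two side walls fit between them.


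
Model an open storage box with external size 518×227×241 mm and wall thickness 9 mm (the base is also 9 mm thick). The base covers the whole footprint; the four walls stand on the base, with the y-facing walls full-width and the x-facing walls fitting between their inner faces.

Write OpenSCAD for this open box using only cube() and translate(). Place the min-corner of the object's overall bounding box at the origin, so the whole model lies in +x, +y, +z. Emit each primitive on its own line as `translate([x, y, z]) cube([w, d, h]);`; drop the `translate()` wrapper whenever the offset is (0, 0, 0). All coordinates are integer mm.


cube([518, 227, 9]);
translate([0, 0, 9]) cube([518, 9, 232]);
translate([0, 218, 9]) cube([518, 9, 232]);
translate([0, 9, 9]) cube([9, 209, 232]);
translate([509, 9, 9]) cube([9, 209, 232]);


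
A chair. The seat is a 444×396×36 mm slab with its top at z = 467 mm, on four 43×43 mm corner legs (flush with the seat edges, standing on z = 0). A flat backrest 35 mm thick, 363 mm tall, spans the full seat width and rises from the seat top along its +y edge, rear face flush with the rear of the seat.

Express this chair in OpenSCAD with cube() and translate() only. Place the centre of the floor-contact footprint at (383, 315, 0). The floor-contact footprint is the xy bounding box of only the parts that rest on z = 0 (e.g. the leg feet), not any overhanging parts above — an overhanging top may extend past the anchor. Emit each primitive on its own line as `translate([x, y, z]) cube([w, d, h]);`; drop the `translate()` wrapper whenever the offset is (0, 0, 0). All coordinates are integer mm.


// leg_h = 467 - 36 = 431
translate([161, 117, 431]) cube([444, 396, 36]);
translate([161, 117, 0]) cube([43, 43, 431]);
translate([562, 117, 0]) cube([43, 43, 431]);
translate([161, 470, 0]) cube([43, 43, 431]);
translate([562, 470, 0]) cube([43, 43, 431]);
translate([161, 478, 467]) cube([444, 35, 363]);


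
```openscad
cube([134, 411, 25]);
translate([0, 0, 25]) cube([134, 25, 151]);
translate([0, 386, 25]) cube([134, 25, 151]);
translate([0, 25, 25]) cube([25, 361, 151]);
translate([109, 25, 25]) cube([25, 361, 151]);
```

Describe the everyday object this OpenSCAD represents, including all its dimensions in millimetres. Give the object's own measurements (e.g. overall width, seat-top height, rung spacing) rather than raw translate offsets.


An open-topped rectangular box: outside dimensions 134×411×176 mm, with a uniform wall and base thickness of 25 mm. The base is a full 134×411 slab on the floor; four walls sit on top of the base. The front and back walls (the −y and +y sides) span the full width; the two side walls fit between them.


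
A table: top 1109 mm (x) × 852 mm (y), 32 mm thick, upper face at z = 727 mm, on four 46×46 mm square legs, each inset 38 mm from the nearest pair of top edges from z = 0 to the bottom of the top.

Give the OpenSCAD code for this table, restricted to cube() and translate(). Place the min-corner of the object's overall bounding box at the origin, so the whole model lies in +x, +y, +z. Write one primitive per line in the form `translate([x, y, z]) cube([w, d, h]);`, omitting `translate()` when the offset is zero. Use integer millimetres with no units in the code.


translate([0, 0, 695]) cube([1109, 852, 32]);
translate([38, 38, 0]) cube([46, 46, 695]);
translate([1025, 38, 0]) cube([46, 46, 695]);
translate([38, 768, 0]) cube([46, 46, 695]);
translate([1025, 768, 0]) cube([46, 46, 695]);


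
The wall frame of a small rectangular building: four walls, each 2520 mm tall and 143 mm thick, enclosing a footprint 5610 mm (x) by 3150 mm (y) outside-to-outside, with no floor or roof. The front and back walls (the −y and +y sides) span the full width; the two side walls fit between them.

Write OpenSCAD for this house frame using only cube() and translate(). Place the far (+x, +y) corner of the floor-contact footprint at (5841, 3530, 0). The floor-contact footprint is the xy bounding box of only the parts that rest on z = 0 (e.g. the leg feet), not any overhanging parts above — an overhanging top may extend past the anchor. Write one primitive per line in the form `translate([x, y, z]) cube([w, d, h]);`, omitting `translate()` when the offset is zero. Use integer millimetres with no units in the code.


translate([231, 380, 0]) cube([5610, 143, 2520]);
translate([231, 3387, 0]) cube([5610, 143, 2520]);
translate([231, 523, 0]) cube([143, 2864, 2520]);
translate([5698, 523, 0]) cube([143, 2864, 2520]);


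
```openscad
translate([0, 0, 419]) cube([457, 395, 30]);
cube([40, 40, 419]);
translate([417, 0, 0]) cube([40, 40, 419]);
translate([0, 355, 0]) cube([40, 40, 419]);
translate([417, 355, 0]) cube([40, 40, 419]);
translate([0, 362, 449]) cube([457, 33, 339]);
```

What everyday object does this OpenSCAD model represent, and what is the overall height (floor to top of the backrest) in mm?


A chair. The overall height is 788 mm.

A slab on four corner posts with a tall panel at the back — a chair. The seat slab sits at z = 419 with thickness 30, and the 339 mm backrest starts at the seat top, so the overall height is 419 + 30 + 339 = 788 mm.


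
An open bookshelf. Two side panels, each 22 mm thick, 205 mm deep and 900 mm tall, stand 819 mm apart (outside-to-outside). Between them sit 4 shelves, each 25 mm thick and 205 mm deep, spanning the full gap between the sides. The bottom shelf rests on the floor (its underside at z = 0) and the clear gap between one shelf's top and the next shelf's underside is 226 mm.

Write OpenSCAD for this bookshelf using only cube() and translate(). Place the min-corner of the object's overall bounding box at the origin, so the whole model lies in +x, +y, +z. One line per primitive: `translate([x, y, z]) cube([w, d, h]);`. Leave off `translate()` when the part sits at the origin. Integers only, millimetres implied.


cube([22, 205, 900]);
translate([797, 0, 0]) cube([22, 205, 900]);
translate([22, 0, 0]) cube([775, 205, 25]);
translate([22, 0, 251]) cube([775, 205, 25]);
translate([22, 0, 502]) cube([775, 205, 25]);
translate([22, 0, 753]) cube([775, 205, 25]);


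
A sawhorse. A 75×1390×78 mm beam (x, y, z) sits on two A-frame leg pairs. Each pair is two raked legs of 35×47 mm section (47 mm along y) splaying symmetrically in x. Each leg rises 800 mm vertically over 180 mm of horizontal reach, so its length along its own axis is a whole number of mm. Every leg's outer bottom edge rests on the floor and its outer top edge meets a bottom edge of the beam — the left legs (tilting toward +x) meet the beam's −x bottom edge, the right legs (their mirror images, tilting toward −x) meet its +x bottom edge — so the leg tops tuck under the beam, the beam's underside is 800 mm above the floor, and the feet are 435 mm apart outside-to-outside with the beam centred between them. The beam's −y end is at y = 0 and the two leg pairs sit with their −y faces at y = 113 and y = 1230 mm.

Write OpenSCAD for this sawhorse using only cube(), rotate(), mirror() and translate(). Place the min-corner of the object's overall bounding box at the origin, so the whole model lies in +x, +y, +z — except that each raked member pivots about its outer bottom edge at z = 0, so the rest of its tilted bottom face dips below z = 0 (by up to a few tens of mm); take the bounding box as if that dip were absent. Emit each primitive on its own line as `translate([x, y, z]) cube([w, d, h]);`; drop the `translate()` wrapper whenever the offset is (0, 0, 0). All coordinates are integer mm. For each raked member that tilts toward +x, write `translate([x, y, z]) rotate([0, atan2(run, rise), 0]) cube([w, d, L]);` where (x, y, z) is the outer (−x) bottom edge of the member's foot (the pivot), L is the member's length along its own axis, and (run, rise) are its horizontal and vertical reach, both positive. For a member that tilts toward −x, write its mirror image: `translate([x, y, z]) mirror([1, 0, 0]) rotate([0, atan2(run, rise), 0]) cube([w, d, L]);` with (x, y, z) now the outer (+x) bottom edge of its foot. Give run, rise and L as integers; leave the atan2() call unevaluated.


translate([180, 0, 800]) cube([75, 1390, 78]);
translate([0, 113, 0]) rotate([0, atan2(180, 800), 0]) cube([35, 47, 820]);
translate([435, 113, 0]) mirror([1, 0, 0]) rotate([0, atan2(180, 800), 0]) cube([35, 47, 820]);
translate([0, 1230, 0]) rotate([0, atan2(180, 800), 0]) cube([35, 47, 820]);
translate([435, 1230, 0]) mirror([1, 0, 0]) rotate([0, atan2(180, 800), 0]) cube([35, 47, 820]);


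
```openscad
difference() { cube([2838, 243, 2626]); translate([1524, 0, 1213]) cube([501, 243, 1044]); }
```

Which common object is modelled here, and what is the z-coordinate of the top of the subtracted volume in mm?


A wall with a window opening. The window head height is 2257 mm.

A wall with a rectangular opening subtracted — a window. Sill at z = 1213, opening 1044 mm tall, so the head is at 1213 + 1044 = 2257 mm.


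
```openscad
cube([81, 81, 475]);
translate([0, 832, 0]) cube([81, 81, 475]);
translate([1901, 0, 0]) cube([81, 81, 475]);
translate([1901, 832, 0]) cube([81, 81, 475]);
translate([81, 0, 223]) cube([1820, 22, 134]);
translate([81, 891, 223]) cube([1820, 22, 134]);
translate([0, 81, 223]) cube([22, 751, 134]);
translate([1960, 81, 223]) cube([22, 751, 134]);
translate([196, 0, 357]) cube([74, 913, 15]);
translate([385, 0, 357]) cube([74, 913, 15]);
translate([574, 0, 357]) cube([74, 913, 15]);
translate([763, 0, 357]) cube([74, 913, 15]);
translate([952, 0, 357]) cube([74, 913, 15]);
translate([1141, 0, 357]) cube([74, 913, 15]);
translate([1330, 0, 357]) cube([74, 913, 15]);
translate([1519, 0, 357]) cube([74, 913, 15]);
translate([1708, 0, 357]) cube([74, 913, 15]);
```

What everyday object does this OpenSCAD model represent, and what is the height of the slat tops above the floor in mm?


A bed frame. The slat-top height is 372 mm.

Four posts, four rails, and a row of slats — a bed frame. Slats sit on the rails at z = 223 + 134 = 357; with slat thickness 15, the top is 372 mm.


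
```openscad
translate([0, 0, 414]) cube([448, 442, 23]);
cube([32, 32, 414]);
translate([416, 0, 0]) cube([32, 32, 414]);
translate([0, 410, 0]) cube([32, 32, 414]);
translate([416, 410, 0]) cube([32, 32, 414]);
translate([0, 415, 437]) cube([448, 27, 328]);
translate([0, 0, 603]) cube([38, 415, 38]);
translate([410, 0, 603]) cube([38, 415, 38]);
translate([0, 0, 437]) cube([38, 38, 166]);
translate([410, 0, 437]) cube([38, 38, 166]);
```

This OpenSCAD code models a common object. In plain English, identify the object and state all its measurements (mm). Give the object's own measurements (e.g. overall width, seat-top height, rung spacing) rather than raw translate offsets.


A chair. The seat is a 448×442×23 mm slab with its top at z = 437 mm, on four 32×32 mm corner legs (flush with the seat edges, standing on z = 0). A flat backrest 27 mm thick, 328 mm tall, spans the full seat width and rises from the seat top along its +y edge, rear face flush with the rear of the seat. Two armrests of 38×38 mm section run along each side from the seat's front edge to the front of the backrest, top faces 204 mm above the seat top and outer faces flush with the seat's x-edges; a 38×38 mm post under the front of each armrest stands on the seat at the front corner.


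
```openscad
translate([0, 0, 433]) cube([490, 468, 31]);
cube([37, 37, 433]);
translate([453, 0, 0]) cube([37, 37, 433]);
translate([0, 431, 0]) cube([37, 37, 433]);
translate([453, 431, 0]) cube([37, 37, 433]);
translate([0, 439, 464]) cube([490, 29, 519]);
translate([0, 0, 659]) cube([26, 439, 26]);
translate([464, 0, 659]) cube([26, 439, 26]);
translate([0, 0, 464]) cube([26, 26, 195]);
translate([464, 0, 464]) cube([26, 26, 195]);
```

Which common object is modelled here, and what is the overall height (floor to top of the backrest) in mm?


A chair. The overall height is 983 mm.

A slab on four corner posts with a tall panel at the back — a chair. The seat slab sits at z = 433 with thickness 31, and the 519 mm backrest starts at the seat top, so the overall height is 433 + 31 + 519 = 983 mm.


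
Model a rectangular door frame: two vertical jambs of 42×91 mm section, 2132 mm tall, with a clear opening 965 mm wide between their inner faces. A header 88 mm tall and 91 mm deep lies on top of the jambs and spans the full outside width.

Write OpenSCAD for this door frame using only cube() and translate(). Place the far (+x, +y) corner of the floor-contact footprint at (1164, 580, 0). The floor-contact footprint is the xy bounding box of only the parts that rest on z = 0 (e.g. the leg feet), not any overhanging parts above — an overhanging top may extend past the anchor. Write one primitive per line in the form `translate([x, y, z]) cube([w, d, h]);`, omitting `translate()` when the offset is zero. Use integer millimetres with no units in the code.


translate([115, 489, 0]) cube([42, 91, 2132]);
translate([1122, 489, 0]) cube([42, 91, 2132]);
translate([115, 489, 2132]) cube([1049, 91, 88]);


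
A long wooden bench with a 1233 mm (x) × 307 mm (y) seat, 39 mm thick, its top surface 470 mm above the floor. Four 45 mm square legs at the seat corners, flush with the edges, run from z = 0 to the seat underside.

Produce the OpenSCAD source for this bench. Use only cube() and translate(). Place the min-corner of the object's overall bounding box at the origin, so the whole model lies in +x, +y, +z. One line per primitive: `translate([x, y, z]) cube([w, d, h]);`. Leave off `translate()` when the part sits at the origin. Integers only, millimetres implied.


translate([0, 0, 431]) cube([1233, 307, 39]);
cube([45, 45, 431]);
translate([0, 262, 0]) cube([45, 45, 431]);
translate([1188, 0, 0]) cube([45, 45, 431]);
translate([1188, 262, 0]) cube([45, 45, 431]);


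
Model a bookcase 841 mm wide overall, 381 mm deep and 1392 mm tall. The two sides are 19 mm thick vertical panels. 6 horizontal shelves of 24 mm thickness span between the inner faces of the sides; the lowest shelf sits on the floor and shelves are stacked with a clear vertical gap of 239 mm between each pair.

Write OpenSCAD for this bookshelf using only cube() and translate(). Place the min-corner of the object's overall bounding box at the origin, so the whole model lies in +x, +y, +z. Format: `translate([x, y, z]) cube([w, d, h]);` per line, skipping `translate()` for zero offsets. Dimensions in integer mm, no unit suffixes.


cube([19, 381, 1392]);
translate([822, 0, 0]) cube([19, 381, 1392]);
translate([19, 0, 0]) cube([803, 381, 24]);
translate([19, 0, 263]) cube([803, 381, 24]);
translate([19, 0, 526]) cube([803, 381, 24]);
translate([19, 0, 789]) cube([803, 381, 24]);
translate([19, 0, 1052]) cube([803, 381, 24]);
translate([19, 0, 1315]) cube([803, 381, 24]);


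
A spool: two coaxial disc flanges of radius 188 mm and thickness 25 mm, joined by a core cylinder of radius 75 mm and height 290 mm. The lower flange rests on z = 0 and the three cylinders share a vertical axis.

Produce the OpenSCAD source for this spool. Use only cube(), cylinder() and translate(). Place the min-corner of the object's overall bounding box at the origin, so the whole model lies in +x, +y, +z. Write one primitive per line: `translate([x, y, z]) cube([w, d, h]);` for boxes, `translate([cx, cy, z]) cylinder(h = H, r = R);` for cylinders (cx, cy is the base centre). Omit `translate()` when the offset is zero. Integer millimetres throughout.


translate([188, 188, 0]) cylinder(h = 25, r = 188);
translate([188, 188, 25]) cylinder(h = 290, r = 75);
translate([188, 188, 315]) cylinder(h = 25, r = 188);


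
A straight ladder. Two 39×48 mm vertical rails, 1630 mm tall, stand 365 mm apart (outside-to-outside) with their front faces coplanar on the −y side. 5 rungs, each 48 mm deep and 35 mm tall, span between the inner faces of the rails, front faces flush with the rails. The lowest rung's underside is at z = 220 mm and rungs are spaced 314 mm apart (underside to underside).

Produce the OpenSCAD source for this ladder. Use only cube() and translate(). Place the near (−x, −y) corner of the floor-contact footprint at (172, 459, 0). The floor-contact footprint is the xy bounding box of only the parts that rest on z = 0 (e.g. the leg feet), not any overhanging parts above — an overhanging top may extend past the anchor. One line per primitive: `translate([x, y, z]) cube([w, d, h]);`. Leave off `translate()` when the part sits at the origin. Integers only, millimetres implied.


translate([172, 459, 0]) cube([39, 48, 1630]);
translate([498, 459, 0]) cube([39, 48, 1630]);
translate([211, 459, 220]) cube([287, 48, 35]);
translate([211, 459, 534]) cube([287, 48, 35]);
translate([211, 459, 848]) cube([287, 48, 35]);
translate([211, 459, 1162]) cube([287, 48, 35]);
translate([211, 459, 1476]) cube([287, 48, 35]);


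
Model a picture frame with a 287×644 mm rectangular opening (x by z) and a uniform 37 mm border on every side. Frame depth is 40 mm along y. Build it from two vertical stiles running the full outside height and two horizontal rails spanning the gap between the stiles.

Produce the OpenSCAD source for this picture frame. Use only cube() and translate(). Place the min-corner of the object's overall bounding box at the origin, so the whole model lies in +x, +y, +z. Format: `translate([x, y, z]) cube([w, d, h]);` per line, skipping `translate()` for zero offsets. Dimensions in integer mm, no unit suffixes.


cube([37, 40, 718]);
translate([324, 0, 0]) cube([37, 40, 718]);
translate([37, 0, 0]) cube([287, 40, 37]);
translate([37, 0, 681]) cube([287, 40, 37]);


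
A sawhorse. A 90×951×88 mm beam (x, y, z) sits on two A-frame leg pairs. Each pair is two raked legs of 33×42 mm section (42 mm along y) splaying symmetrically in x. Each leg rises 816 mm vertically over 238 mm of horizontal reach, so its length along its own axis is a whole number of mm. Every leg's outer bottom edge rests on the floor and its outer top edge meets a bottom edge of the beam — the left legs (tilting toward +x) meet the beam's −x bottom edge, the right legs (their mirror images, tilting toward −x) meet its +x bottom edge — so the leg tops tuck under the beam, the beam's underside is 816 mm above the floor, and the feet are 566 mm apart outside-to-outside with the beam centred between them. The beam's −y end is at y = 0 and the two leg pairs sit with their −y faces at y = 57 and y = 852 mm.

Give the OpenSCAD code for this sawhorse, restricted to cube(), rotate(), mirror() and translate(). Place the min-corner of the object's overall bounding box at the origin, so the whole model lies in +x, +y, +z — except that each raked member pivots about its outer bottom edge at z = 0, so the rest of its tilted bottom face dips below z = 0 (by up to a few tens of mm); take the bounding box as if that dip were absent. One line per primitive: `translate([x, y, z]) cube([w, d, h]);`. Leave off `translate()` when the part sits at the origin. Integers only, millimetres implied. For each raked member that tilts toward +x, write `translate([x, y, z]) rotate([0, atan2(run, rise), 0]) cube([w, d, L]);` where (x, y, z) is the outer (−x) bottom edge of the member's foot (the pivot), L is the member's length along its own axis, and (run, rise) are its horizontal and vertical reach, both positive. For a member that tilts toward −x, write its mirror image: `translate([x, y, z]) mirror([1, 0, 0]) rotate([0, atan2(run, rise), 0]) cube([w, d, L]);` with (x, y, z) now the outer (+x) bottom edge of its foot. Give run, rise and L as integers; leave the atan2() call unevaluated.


translate([238, 0, 816]) cube([90, 951, 88]);
translate([0, 57, 0]) rotate([0, atan2(238, 816), 0]) cube([33, 42, 850]);
translate([566, 57, 0]) mirror([1, 0, 0]) rotate([0, atan2(238, 816), 0]) cube([33, 42, 850]);
translate([0, 852, 0]) rotate([0, atan2(238, 816), 0]) cube([33, 42, 850]);
translate([566, 852, 0]) mirror([1, 0, 0]) rotate([0, atan2(238, 816), 0]) cube([33, 42, 850]);


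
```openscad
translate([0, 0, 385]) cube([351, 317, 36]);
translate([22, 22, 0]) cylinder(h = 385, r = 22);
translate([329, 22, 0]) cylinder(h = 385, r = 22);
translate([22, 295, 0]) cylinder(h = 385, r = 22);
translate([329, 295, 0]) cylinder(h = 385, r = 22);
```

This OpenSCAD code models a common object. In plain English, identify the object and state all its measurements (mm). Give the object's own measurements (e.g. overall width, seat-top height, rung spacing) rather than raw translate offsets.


A simple wooden stool: a rectangular seat 351 mm (x) by 317 mm (y), 36 mm thick, top face at z = 421 mm, on four round legs, each 44 mm in diameter. The legs rest on z = 0, each leg's axis is inset half a diameter from the nearest pair of seat edges (so the leg's bounding box is flush with the corner).


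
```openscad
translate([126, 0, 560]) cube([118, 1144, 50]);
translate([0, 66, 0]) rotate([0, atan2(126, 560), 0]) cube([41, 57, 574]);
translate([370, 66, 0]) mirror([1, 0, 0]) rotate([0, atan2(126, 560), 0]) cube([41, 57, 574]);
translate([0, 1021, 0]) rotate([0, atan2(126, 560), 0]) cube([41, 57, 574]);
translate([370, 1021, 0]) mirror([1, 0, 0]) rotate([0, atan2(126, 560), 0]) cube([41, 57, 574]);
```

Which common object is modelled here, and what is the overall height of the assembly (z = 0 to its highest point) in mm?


A sawhorse. The overall height is 610 mm.

A beam across two mirrored pairs of raked legs — a sawhorse. The beam's underside is at z = 560 (matching the legs' vertical rise in atan2(126, 560)) and the beam is 50 mm tall, so its top is at 560 + 50 = 610 mm. The raked legs top out at the beam's underside, so that is the highest point.


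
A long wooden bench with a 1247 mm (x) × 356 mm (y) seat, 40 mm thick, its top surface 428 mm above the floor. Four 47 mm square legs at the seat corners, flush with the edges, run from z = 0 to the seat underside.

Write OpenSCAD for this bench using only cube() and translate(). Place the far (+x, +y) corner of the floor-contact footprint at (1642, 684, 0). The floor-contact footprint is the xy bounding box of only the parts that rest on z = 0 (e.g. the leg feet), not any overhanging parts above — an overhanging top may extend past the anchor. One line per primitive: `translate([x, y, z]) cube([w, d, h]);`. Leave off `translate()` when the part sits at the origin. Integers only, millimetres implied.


translate([395, 328, 388]) cube([1247, 356, 40]);
translate([395, 328, 0]) cube([47, 47, 388]);
translate([395, 637, 0]) cube([47, 47, 388]);
translate([1595, 328, 0]) cube([47, 47, 388]);
translate([1595, 637, 0]) cube([47, 47, 388]);


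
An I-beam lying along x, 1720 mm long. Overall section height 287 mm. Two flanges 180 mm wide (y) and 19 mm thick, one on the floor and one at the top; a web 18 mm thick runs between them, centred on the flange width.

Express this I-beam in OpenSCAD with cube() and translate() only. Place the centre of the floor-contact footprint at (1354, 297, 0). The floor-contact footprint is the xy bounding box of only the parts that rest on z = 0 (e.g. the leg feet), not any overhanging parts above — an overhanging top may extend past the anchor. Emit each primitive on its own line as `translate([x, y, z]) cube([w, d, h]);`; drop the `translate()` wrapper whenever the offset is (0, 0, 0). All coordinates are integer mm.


translate([494, 207, 0]) cube([1720, 180, 19]);
translate([494, 288, 19]) cube([1720, 18, 249]);
translate([494, 207, 268]) cube([1720, 180, 19]);


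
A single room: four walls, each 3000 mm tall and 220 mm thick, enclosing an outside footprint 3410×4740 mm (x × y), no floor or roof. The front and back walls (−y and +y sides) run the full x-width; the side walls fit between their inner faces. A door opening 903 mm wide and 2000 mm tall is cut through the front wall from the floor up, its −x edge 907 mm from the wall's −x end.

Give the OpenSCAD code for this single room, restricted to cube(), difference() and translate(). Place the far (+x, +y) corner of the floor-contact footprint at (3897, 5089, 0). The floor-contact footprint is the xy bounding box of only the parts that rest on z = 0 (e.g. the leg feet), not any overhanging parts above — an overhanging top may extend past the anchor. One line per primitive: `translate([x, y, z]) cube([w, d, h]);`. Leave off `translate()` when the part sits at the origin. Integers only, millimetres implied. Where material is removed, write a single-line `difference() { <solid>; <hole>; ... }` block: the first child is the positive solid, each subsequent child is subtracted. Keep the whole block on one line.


difference() { translate([487, 349, 0]) cube([3410, 220, 3000]); translate([1394, 349, 0]) cube([903, 220, 2000]); }
translate([487, 4869, 0]) cube([3410, 220, 3000]);
translate([487, 569, 0]) cube([220, 4300, 3000]);
translate([3677, 569, 0]) cube([220, 4300, 3000]);


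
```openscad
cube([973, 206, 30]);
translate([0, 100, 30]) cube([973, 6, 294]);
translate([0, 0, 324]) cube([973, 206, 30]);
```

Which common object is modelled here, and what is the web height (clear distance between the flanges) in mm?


An I-beam. The web height is 294 mm.

Two wide flanges with a thin centred web — an I-beam. Overall 354 mm minus two 30 mm flanges gives a web of 354 − 2·30 = 294 mm.


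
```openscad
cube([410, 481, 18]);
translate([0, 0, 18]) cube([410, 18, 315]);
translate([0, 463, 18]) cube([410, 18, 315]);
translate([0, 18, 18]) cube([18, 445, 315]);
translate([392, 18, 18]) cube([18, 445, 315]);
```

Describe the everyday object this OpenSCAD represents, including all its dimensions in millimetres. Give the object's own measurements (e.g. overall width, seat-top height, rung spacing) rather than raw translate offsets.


An open-topped rectangular box: outside dimensions 410×481×333 mm, with a uniform wall and base thickness of 18 mm. The base is a full 410×481 slab on the floor; four walls sit on top of the base. The front and back walls (the −y and +y sides) span the full width; the two side walls fit between them.


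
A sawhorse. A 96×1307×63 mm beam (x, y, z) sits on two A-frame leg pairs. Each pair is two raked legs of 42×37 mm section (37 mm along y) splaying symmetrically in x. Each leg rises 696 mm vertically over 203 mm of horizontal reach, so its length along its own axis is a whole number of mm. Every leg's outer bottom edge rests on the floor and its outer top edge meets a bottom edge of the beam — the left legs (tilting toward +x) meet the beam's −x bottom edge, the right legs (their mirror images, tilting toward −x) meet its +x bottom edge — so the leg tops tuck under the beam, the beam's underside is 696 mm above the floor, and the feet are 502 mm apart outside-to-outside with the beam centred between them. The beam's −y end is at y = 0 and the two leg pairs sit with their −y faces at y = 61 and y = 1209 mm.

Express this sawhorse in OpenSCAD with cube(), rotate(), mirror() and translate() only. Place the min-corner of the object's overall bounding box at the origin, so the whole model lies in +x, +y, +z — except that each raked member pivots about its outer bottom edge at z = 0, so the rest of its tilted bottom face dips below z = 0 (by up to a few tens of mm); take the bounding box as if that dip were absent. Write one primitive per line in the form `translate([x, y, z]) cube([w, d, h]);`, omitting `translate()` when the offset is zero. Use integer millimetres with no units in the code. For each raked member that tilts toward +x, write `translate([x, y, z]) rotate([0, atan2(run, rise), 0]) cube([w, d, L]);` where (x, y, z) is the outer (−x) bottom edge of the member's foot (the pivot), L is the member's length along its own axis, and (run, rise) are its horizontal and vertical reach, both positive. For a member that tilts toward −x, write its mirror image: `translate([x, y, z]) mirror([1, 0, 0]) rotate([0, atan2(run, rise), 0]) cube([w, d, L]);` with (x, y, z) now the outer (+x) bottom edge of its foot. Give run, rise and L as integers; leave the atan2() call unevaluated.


translate([203, 0, 696]) cube([96, 1307, 63]);
translate([0, 61, 0]) rotate([0, atan2(203, 696), 0]) cube([42, 37, 725]);
translate([502, 61, 0]) mirror([1, 0, 0]) rotate([0, atan2(203, 696), 0]) cube([42, 37, 725]);
translate([0, 1209, 0]) rotate([0, atan2(203, 696), 0]) cube([42, 37, 725]);
translate([502, 1209, 0]) mirror([1, 0, 0]) rotate([0, atan2(203, 696), 0]) cube([42, 37, 725]);


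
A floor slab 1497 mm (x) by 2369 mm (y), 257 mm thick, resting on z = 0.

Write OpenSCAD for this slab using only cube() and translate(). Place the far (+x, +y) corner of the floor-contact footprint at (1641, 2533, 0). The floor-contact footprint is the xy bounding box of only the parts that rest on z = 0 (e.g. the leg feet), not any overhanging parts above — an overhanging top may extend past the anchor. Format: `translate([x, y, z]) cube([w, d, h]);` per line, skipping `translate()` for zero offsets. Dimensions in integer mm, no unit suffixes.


translate([144, 164, 0]) cube([1497, 2369, 257]);


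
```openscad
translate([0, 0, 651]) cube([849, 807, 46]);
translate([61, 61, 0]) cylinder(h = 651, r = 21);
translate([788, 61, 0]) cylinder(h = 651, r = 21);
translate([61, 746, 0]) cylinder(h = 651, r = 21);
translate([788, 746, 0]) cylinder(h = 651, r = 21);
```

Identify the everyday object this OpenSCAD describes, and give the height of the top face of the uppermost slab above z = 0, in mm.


A table. The table height is 697 mm.

A 849×807×46 slab sits at z = 651 on four Ø42 mm round legs — a table. The top surface is at 651 + 46 = 697 mm.


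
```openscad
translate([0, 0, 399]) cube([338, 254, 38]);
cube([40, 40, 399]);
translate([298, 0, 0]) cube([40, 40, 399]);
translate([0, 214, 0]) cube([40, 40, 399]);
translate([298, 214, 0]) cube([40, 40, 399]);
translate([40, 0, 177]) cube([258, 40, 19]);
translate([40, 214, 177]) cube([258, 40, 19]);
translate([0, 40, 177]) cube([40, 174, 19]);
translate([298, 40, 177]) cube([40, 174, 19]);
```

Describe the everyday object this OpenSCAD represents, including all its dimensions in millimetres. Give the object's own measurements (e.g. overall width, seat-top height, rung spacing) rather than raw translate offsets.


A simple wooden stool: a rectangular seat 338 mm (x) by 254 mm (y), 38 mm thick, top face at z = 437 mm, on four square legs, each 40×40 mm in cross-section. The legs rest on z = 0, each flush with a corner of the seat. Four stretchers, 40 mm wide and 19 mm tall, connect adjacent legs with their undersides at z = 177 mm, each running between the inner faces of the legs it joins and aligned with the legs' outer faces on the other axis.


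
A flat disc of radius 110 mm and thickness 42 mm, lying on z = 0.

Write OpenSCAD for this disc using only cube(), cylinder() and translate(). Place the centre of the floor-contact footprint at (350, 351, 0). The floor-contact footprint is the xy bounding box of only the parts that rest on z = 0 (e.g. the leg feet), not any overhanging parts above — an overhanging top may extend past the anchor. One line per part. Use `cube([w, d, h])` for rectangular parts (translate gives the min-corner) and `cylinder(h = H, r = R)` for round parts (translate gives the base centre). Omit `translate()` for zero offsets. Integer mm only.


translate([350, 351, 0]) cylinder(h = 42, r = 110);


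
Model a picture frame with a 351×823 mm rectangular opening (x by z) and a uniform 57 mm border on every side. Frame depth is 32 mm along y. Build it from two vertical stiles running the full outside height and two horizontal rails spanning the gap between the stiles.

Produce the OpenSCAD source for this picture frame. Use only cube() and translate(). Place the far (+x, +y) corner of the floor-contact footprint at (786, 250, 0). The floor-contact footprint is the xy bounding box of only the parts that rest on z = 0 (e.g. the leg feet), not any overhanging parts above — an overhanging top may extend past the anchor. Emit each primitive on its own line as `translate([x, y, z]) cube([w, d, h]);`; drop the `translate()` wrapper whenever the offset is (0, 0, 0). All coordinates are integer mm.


translate([321, 218, 0]) cube([57, 32, 937]);
translate([729, 218, 0]) cube([57, 32, 937]);
translate([378, 218, 0]) cube([351, 32, 57]);
translate([378, 218, 880]) cube([351, 32, 57]);


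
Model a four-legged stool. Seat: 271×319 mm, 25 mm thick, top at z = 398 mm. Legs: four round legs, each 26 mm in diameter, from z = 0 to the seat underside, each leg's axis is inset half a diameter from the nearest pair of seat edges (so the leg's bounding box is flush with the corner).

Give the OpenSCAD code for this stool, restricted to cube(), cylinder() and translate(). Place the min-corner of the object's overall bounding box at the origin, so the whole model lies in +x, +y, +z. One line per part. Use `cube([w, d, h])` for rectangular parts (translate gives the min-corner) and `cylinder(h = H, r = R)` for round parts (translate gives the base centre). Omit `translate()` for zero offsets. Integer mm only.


translate([0, 0, 373]) cube([271, 319, 25]);
translate([13, 13, 0]) cylinder(h = 373, r = 13);
translate([258, 13, 0]) cylinder(h = 373, r = 13);
translate([13, 306, 0]) cylinder(h = 373, r = 13);
translate([258, 306, 0]) cylinder(h = 373, r = 13);


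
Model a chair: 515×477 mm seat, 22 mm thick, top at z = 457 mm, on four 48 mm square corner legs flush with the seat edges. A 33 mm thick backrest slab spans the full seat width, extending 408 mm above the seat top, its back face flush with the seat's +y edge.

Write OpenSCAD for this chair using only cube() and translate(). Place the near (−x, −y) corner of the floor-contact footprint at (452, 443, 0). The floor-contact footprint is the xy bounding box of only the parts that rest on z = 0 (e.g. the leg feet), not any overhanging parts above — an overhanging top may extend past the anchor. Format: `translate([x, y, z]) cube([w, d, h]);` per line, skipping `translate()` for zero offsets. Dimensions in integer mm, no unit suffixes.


// leg_h = 457 - 22 = 435
translate([452, 443, 435]) cube([515, 477, 22]);
translate([452, 443, 0]) cube([48, 48, 435]);
translate([919, 443, 0]) cube([48, 48, 435]);
translate([452, 872, 0]) cube([48, 48, 435]);
translate([919, 872, 0]) cube([48, 48, 435]);
translate([452, 887, 457]) cube([515, 33, 408]);
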